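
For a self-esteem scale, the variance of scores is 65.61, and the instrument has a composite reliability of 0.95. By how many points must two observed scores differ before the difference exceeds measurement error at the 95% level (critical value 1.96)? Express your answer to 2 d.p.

5.02

σ = 65.61^(1/2) = 8.10000
SEM = 8.10000*√(1 − 0.95000) ≈ 1.81122
SE_diff = SEM * √2 ≈ 1.81122 * 1.41421 ≈ 2.56144
Minimum reliable difference = 1.96 * SE_diff ≈ 1.96 * 2.56144 ≈ 5.02043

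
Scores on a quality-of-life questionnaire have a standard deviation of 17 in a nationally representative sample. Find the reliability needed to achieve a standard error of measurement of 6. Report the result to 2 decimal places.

0.88

Required reliability = 1 − (SEM/SD)² = 1 − 0.12457 ≈ 0.87543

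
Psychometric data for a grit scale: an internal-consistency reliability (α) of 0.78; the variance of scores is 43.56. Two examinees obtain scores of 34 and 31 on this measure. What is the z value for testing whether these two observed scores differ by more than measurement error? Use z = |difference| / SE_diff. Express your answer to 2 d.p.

0.69

σ = 43.56^(1/2) = 6.600
SEM = 6.600 × √(1 − 0.780) = 6.600 × √0.220 ≈ 6.600 × 0.469 ≈ 3.096
SE_diff = √2 × SEM ≈ 4.378
z = |34 − 31| / 4.378 = 3 / 4.378 ≈ 0.685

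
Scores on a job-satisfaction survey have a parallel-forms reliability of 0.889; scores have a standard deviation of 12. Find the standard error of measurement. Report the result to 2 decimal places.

SEM = 12.0000 × √(1 − 0.8890) = 12.0000 × √0.1110 ≈ 12.0000 × 0.3332 ≈ 3.9980

4.00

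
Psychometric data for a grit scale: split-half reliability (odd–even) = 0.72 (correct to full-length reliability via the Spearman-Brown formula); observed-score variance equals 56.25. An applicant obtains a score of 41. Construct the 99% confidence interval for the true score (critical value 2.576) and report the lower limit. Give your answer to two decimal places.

SD = √56.25 = 7.5000
Spearman-Brown: r = 2(0.72) / (1 + 0.72) = 1.4400 / 1.7200 ≈ 0.8372
SEM = 7.5000 · √(1 − 0.8372) = 7.5000 · √0.1628 ≈ 7.5000 · 0.4035 ≈ 3.0260
Margin = 2.576 · 3.0260 ≈ 7.7951
Lower bound: 41 − 7.7951 = 33.2049

33.20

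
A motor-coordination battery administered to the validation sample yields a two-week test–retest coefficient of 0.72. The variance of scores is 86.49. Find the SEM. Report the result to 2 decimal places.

σ = 86.49^(1/2) = 9.300
SEM = 9.300 · √(1 − 0.720) = 9.300 · √0.280 ≈ 9.300 · 0.529 ≈ 4.921

4.92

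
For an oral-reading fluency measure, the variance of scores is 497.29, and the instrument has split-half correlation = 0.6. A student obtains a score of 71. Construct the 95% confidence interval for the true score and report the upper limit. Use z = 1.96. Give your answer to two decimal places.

SD = √497.29 = 22.30000
Full-length reliability (Spearman-Brown) = 2(0.6)/(1+0.6) ≈ 0.75000
SEM = 22.30000×√(1 − 0.75000) ≈ 11.15000
Margin = 1.96 × 11.15000 ≈ 21.85400
Upper limit = 71 + 21.85400 ≈ 92.85400

92.85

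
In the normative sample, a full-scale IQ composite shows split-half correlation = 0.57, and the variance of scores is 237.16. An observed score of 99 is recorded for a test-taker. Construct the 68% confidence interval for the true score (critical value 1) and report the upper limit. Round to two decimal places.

σ = 237.16^(1/2) = 15.40000
r_full = 2·0.57 / (1 + 0.57) ≈ 0.72611
SEM = 15.40000×√(1 − 0.72611) ≈ 8.05944
1 × SEM ≈ 8.05944
Upper limit = 99 + 8.05944 ≈ 107.05944

107.06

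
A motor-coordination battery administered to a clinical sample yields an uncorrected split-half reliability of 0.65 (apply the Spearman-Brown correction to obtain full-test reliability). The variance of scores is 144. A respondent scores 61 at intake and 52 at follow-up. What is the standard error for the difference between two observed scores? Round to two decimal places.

7.82

SD = √144 = 12.0000
Spearman-Brown: r = 2(0.65) / (1 + 0.65) = 1.3000 / 1.6500 ≃ 0.7879
SEM = 12.0000×√(1 − 0.7879) ≃ 5.5268
SE_diff = SEM × √2 ≃ 5.5268 × 1.4142 ≃ 7.8161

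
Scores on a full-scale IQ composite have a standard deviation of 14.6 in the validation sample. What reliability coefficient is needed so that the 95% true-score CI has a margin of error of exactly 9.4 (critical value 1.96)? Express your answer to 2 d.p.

0.89

Required SEM = 9.4 / 1.96 ≈ 4.796
r = 1 − (4.796/14.6)² ≈ 1 − 0.108 ≈ 0.892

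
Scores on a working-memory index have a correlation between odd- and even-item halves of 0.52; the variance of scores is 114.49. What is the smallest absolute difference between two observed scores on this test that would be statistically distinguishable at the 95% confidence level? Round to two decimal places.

SD = √114.49 ≈ 10.70000
Full-length reliability (Spearman-Brown) = 2(0.52)/(1+0.52) ≈ 0.68421
SEM = 10.70000 * √(1 − 0.68421) = 10.70000 * √0.31579 ≈ 10.70000 * 0.56195 ≈ 6.01288
SE_diff = √2 * SEM ≈ 8.50350
Smallest detectable difference = 1.96*8.50350 ≈ 16.66686

16.67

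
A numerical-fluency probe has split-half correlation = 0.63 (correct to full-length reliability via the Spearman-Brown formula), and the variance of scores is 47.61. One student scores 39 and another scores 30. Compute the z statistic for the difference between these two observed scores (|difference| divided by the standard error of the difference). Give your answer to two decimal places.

SD = √47.61 ≃ 6.900
Spearman-Brown: r = 2(0.63) / (1 + 0.63) = 1.260 / 1.630 ≃ 0.773
SEM = 6.900 · √(1 − 0.773) = 6.900 · √0.227 ≃ 6.900 · 0.476 ≃ 3.287
SE_diff = √2 · SEM ≃ 4.649
z = |39 − 30| / 4.649 = 9 / 4.649 ≃ 1.936

1.94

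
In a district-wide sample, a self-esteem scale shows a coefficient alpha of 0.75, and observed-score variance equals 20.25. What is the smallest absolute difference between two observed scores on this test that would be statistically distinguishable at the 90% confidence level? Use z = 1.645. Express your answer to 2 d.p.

5.23

SD = √20.25 ≃ 4.5000
SEM = 4.5000 × √(1 − 0.7500) = 4.5000 × √0.2500 ≃ 4.5000 × 0.5000 ≃ 2.2500
Standard error of the difference = 2.2500·√2 ≃ 3.1820
Minimum reliable difference = 1.645 × SE_diff ≃ 1.645 × 3.1820 ≃ 5.2344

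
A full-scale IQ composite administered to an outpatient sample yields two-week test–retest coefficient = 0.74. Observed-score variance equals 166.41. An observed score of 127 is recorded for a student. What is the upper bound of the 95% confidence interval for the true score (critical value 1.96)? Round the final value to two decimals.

139.89

σ = 166.41^(1/2) = 12.90000
The standard error of measurement is 12.90000×√(1 − 0.74000) ≈ 12.90000×0.50990 ≈ 6.57774.
Half-width = 1.96×6.57774 ≈ 12.89236
Upper bound: 127 + 12.89236 = 139.89236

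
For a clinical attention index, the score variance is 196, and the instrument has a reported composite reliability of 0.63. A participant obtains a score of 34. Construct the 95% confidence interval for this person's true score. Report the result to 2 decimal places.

σ = 196^(1/2) = 14.000
SEM = 14.000×√(1 − 0.630) ≈ 8.516
Margin = 1.96 × 8.516 ≈ 16.691
Interval: (17.309, 50.691)

[17.31, 50.69]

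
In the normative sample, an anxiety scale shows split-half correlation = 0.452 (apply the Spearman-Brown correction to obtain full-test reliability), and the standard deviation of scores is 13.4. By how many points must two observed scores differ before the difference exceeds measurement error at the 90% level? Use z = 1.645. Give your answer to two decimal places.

19.15

Spearman-Brown: r = 2(0.452) / (1 + 0.452) = 0.904 / 1.452 ≃ 0.623
SEM = 13.400 · √(1 − 0.623) = 13.400 · √0.377 ≃ 13.400 · 0.614 ≃ 8.232
SE_diff = √2 · SEM ≃ 11.642
Minimum reliable difference = 1.645 · SE_diff ≃ 1.645 · 11.642 ≃ 19.151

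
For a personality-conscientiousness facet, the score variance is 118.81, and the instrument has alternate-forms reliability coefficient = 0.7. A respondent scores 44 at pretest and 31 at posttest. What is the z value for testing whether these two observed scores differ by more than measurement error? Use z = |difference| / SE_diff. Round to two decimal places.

1.54

SD = √118.81 ≈ 10.90000
SEM = 10.90000 · √(1 − 0.70000) = 10.90000 · √0.30000 ≈ 10.90000 · 0.54772 ≈ 5.97018
SE_diff = √2 · SEM ≈ 8.44310
z = |44 − 31| / 8.44310 = 13 / 8.44310 ≈ 1.53972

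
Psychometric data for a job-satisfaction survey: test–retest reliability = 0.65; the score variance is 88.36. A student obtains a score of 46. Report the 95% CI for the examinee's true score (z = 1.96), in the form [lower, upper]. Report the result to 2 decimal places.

[35.10, 56.90]

SD = √88.36 ≈ 9.4000
SEM = 9.4000×√(1 − 0.6500) ≈ 5.5611
Margin = 1.96 × 5.5611 ≈ 10.8998
Interval: (35.1002, 56.8998)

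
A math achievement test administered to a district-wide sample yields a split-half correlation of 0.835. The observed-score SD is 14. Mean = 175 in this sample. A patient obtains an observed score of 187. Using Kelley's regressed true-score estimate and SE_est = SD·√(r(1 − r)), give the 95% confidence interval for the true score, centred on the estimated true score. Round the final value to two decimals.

Spearman-Brown: r = 2(0.835) / (1 + 0.835) = 1.670 / 1.835 ≈ 0.910
Estimated true score = 0.910·187 + (1 − 0.910)·175 ≈ 185.921
SE_est = 14.000·√[r(1 − r)] ≈ 4.005
CI = 185.921 ± 1.96 · 4.005 → [178.071, 193.771]

[178.07, 193.77]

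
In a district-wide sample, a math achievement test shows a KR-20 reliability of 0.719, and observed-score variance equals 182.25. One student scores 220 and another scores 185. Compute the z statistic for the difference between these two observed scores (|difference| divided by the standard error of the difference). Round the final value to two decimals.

SD = √182.25 ≈ 13.5000
SEM = 13.5000·√(1 − 0.7190) ≈ 7.1563
SE_diff = √2 · SEM ≈ 10.1205
z = 35 / 10.1205 ≈ 3.4583

3.46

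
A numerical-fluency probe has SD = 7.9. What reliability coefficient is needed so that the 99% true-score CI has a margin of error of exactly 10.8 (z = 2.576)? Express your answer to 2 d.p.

Required SEM = 10.8 / 2.576 ≃ 4.19255
r = 1 − (4.19255/7.9)² ≃ 1 − 0.28164 ≃ 0.71836

0.72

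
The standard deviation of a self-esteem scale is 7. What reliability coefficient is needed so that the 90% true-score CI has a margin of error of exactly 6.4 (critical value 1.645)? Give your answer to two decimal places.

Required SEM = 6.4 / 1.645 ≈ 3.89058
r = 1 − (SEM / SD)² = 1 − (3.89058 / 7)² ≈ 1 − 0.30891 ≈ 0.69109

0.69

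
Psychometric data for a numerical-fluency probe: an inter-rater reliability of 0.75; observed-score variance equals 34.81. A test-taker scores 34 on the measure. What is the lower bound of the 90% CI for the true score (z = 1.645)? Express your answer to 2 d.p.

29.15

σ = 34.81^(1/2) = 5.900
SEM = 5.900 * √(1 − 0.750) = 5.900 * √0.250 ≈ 5.900 * 0.500 ≈ 2.950
Half-width = 1.645*2.950 ≈ 4.853
Lower limit = 34 − 4.853 ≈ 29.147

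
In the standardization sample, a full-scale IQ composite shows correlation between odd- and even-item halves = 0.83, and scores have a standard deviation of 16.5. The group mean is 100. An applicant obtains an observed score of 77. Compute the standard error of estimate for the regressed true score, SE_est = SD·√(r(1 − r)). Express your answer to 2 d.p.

r_full = 2·0.83 / (1 + 0.83) ≈ 0.9071
SE_est = SD * √(r(1 − r)) = 16.5000 * √0.0843 ≈ 16.5000 * 0.2903 ≈ 4.7897

4.79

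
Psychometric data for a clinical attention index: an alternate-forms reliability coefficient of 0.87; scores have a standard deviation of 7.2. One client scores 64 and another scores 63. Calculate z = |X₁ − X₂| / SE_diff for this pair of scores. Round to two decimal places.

0.27

The standard error of measurement is 7.2000·√(1 − 0.8700) ≃ 7.2000·0.3606 ≃ 2.5960.
Standard error of the difference = 2.5960·√2 ≃ 3.6713
z = 1 / 3.6713 ≃ 0.2724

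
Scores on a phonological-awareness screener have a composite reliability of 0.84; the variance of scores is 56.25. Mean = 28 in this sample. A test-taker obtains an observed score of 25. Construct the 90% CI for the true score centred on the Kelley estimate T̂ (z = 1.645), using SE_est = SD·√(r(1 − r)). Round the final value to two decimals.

[20.96, 30.00]

SD = √56.25 = 7.500
Estimated true score = 0.840*25 + (1 − 0.840)*28 ≈ 25.480
SE_est = 7.500*√(0.840*0.160) ≈ 2.750
CI = 25.480 ± 1.645 * 2.750 → [20.957, 30.003]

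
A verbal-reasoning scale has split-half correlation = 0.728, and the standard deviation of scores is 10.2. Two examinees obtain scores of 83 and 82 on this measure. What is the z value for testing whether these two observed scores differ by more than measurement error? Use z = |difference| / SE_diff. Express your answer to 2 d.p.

0.17

Spearman-Brown: r = 2(0.728) / (1 + 0.728) = 1.4560 / 1.7280 ≃ 0.8426
SEM = 10.2000 × √(1 − 0.8426) = 10.2000 × √0.1574 ≃ 10.2000 × 0.3967 ≃ 4.0468
SE_diff = √2 × SEM ≃ 5.7231
z = 1 / 5.7231 ≃ 0.1747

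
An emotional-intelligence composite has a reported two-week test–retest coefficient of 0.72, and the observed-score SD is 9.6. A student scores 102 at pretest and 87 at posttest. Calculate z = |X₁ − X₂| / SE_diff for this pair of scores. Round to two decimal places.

2.09

The standard error of measurement is 9.60000×√(1 − 0.72000) ≈ 9.60000×0.52915 ≈ 5.07984.
SE_diff = SEM × √2 ≈ 5.07984 × 1.41421 ≈ 7.18398
z = 15 / 7.18398 ≈ 2.08798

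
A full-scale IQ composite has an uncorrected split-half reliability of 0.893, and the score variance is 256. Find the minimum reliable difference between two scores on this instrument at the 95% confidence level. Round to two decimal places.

SD = √256 ≈ 16.0000
Spearman-Brown: r = 2(0.893) / (1 + 0.893) = 1.7860 / 1.8930 ≈ 0.9435
SEM = 16.0000 * √(1 − 0.9435) = 16.0000 * √0.0565 ≈ 16.0000 * 0.2377 ≈ 3.8040
SE_diff = √2 * SEM ≈ 5.3796
Smallest detectable difference = 1.96*5.3796 ≈ 10.5441

10.54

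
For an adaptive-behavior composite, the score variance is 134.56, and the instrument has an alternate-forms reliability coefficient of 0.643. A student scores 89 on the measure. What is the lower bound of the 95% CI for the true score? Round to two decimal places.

SD = √134.56 = 11.6000
SEM = 11.6000 * √(1 − 0.6430) = 11.6000 * √0.3570 ≈ 11.6000 * 0.5975 ≈ 6.9309
Margin = 1.96 * 6.9309 ≈ 13.5846
Lower limit = 89 − 13.5846 ≈ 75.4154

75.42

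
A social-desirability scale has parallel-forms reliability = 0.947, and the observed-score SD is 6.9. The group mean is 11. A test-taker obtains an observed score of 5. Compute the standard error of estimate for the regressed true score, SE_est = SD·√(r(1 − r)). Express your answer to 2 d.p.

1.55

SE_est = SD * √(r(1 − r)) = 6.9000 * √0.0502 ≃ 6.9000 * 0.2240 ≃ 1.5458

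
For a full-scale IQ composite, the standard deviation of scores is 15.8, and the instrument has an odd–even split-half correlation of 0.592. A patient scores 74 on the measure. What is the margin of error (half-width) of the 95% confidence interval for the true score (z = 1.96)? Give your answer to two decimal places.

r_full = 2·0.592 / (1 + 0.592) ≈ 0.7437
The standard error of measurement is 15.8000·√(1 − 0.7437) ≈ 15.8000·0.5062 ≈ 7.9986.
1.96 · SEM ≈ 15.6773

15.68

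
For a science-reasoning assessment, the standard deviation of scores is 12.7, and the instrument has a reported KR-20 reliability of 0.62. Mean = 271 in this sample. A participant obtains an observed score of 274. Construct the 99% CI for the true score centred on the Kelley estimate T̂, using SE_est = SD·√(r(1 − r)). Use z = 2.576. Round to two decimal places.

[256.98, 288.74]

T̂ = r·X + (1 − r)·M = 0.62000·274 + 0.38000·271 = 169.88000 + 102.98000 ≈ 272.86000
SE_est = SD · √(r(1 − r)) = 12.70000 · √0.23560 ≈ 12.70000 · 0.48539 ≈ 6.16441
CI = 272.86000 ± 2.576 · 6.16441 → [256.98049, 288.73951]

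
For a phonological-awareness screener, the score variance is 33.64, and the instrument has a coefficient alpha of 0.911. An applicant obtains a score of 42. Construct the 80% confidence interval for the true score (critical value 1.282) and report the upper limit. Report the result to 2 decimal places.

44.22

SD = √33.64 = 5.80000
The standard error of measurement is 5.80000·√(1 − 0.91100) ≈ 5.80000·0.29833 ≈ 1.73031.
1.282 · SEM ≈ 2.21825
Upper bound: 42 + 2.21825 = 44.21825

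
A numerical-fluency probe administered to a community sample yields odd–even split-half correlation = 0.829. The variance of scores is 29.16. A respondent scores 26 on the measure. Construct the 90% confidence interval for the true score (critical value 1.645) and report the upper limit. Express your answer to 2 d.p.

σ = 29.16^(1/2) = 5.4000
Full-length reliability (Spearman-Brown) = 2(0.829)/(1+0.829) ≈ 0.9065
The standard error of measurement is 5.4000·√(1 − 0.9065) ≈ 5.4000·0.3058 ≈ 1.6511.
1.645 · SEM ≈ 2.7161
Upper bound: 26 + 2.7161 = 28.7161

28.72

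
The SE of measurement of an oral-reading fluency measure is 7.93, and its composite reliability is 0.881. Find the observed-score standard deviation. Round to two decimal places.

22.99

σ = SEM·(1 − r)^(−1/2) ≈ 7.93*2.899 ≈ 22.988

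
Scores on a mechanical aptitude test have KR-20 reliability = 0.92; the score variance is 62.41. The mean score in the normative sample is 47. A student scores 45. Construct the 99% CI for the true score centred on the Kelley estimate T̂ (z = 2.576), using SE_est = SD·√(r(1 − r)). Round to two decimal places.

σ = 62.41^(1/2) = 7.900
T̂ = 0.920(45) + 0.080(47) ≈ 45.160
SE_est = SD * √(r(1 − r)) = 7.900 * √0.074 ≈ 7.900 * 0.271 ≈ 2.143
CI = 45.160 ± 2.576 * 2.143 → [39.639, 50.681]

[39.64, 50.68]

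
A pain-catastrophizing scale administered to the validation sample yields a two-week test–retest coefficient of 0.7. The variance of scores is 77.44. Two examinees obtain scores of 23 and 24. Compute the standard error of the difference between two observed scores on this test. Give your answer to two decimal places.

6.82

SD = √77.44 ≈ 8.80000
The standard error of measurement is 8.80000·√(1 − 0.70000) ≈ 8.80000·0.54772 ≈ 4.81996.
SE_diff = √2 · SEM ≈ 6.81645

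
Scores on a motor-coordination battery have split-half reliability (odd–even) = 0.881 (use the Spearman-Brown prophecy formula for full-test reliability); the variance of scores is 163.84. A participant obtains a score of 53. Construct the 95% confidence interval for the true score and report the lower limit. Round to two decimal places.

SD = √163.84 = 12.8000
Full-length reliability (Spearman-Brown) = 2(0.881)/(1+0.881) ≈ 0.9367
SEM = 12.8000·√(1 − 0.9367) ≈ 3.2195
Margin = 1.96 · 3.2195 ≈ 6.3102
Lower limit = 53 − 6.3102 ≈ 46.6898

46.69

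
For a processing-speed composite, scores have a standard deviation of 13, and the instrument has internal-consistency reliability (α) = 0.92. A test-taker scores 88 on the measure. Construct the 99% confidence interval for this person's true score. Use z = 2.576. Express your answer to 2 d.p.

[78.53, 97.47]

SEM = 13.0000 × √(1 − 0.9200) = 13.0000 × √0.0800 ≈ 13.0000 × 0.2828 ≈ 3.6770
Half-width = 2.576×3.6770 ≈ 9.4718
99% CI: 88 ± 9.4718 = [78.5282, 97.4718]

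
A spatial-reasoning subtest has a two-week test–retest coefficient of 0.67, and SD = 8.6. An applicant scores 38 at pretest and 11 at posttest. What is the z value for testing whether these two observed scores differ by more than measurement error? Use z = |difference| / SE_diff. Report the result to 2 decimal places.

3.86

SEM = 8.60000*√(1 − 0.67000) ≈ 4.94032
SE_diff = √2 * SEM ≈ 6.98667
z = |38 − 11| / 6.98667 = 27 / 6.98667 ≈ 3.86450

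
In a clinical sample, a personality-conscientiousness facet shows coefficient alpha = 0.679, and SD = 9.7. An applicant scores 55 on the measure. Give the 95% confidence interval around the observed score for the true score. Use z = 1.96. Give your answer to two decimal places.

The standard error of measurement is 9.700×√(1 − 0.679) ≈ 9.700×0.567 ≈ 5.496.
Margin = 1.96 × 5.496 ≈ 10.772
Interval: (44.228, 65.772)

[44.23, 65.77]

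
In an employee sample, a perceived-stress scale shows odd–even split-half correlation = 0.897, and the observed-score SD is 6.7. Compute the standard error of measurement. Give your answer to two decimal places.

1.56

r_full = 2·0.897 / (1 + 0.897) ≈ 0.946
SEM = 6.700·√(1 − 0.946) ≈ 1.561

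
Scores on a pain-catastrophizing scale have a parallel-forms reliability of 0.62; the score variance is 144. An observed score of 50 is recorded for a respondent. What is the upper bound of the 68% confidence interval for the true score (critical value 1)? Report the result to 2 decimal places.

57.40

SD = √144 ≈ 12.0000
SEM = 12.0000×√(1 − 0.6200) ≈ 7.3973
Margin = 1 × 7.3973 ≈ 7.3973
Upper bound: 50 + 7.3973 = 57.3973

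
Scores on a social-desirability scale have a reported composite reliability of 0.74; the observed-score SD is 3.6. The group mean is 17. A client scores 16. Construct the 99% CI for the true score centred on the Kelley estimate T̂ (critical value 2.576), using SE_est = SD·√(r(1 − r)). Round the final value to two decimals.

[12.19, 20.33]

Estimated true score = 0.740×16 + (1 − 0.740)×17 ≈ 16.260
SE_est = SD × √(r(1 − r)) = 3.600 × √0.192 ≈ 3.600 × 0.439 ≈ 1.579
99% CI: 16.260 ± 4.068 ≈ (12.192, 20.328)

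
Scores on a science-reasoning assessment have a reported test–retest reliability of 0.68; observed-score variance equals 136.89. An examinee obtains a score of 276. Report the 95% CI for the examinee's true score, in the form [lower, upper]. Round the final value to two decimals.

σ = 136.89^(1/2) = 11.7000
SEM = 11.7000 * √(1 − 0.6800) = 11.7000 * √0.3200 ≈ 11.7000 * 0.5657 ≈ 6.6185
Half-width = 1.96*6.6185 ≈ 12.9723
Interval: (263.0277, 288.9723)

[263.03, 288.97]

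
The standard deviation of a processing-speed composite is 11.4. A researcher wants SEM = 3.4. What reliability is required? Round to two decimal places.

0.91

r = 1 − (3.4000/11.4)² ≈ 1 − 0.0890 ≈ 0.9110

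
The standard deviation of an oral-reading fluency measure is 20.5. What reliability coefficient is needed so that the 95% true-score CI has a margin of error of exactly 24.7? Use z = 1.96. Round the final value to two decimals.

0.62

SEM needed = half-width / z = 24.7/1.96 ≈ 12.602
Required reliability = 1 − (SEM/SD)² = 1 − 0.378 ≈ 0.622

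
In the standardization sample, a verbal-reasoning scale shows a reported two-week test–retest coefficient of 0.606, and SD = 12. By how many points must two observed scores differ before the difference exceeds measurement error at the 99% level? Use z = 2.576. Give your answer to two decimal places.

27.44

SEM = 12.000*√(1 − 0.606) ≈ 7.532
Standard error of the difference = 7.532·√2 ≈ 10.652
Smallest detectable difference = 2.576*10.652 ≈ 27.440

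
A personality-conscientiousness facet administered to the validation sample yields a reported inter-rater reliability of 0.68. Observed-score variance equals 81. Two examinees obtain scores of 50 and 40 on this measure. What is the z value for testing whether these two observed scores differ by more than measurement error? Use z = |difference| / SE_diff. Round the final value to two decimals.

1.39

σ = 81^(1/2) = 9.0000
SEM = 9.0000·√(1 − 0.6800) ≈ 5.0912
Standard error of the difference = 5.0912·√2 ≈ 7.2000
z = |50 − 40| / 7.2000 = 10 / 7.2000 ≈ 1.3889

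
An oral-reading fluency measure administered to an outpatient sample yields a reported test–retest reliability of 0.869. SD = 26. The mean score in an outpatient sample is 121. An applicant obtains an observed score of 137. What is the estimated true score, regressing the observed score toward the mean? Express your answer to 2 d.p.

T̂ = r·X + (1 − r)·M = 0.86900×137 + 0.13100×121 = 119.05300 + 15.85100 ≈ 134.90400

134.90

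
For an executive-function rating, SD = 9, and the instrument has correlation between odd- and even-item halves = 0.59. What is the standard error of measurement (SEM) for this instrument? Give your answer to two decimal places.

4.57

Full-length reliability (Spearman-Brown) = 2(0.59)/(1+0.59) ≃ 0.74214
SEM = 9.00000 × √(1 − 0.74214) = 9.00000 × √0.25786 ≃ 9.00000 × 0.50780 ≃ 4.57021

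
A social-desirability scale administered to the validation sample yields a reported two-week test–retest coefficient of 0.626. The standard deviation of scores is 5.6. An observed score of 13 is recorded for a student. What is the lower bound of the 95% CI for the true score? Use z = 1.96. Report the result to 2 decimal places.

6.29

The standard error of measurement is 5.6000×√(1 − 0.6260) ≈ 5.6000×0.6116 ≈ 3.4247.
1.96 × SEM ≈ 6.7124
Lower limit = 13 − 6.7124 ≈ 6.2876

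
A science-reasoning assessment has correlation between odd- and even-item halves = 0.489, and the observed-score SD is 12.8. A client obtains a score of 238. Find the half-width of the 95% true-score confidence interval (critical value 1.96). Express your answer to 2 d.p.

Spearman-Brown: r = 2(0.489) / (1 + 0.489) = 0.978 / 1.489 ≃ 0.657
The standard error of measurement is 12.800*√(1 − 0.657) ≃ 12.800*0.586 ≃ 7.498.
Half-width = 1.96*7.498 ≃ 14.697

14.70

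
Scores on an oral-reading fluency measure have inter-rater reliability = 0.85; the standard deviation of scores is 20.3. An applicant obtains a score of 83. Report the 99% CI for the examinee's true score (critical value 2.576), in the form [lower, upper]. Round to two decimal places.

SEM = 20.300 · √(1 − 0.850) = 20.300 · √0.150 ≃ 20.300 · 0.387 ≃ 7.862
2.576 · SEM ≃ 20.253
Interval: (62.747, 103.253)

[62.75, 103.25]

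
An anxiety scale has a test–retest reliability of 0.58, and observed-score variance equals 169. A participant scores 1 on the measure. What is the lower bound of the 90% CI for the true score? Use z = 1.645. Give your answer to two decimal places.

SD = √169 = 13.000
SEM = 13.000·√(1 − 0.580) ≈ 8.425
Half-width = 1.645·8.425 ≈ 13.859
Lower bound: 1 − 13.859 = -12.859

-12.86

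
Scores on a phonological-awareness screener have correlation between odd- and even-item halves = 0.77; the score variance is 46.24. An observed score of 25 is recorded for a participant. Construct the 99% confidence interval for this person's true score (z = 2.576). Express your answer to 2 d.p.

[18.69, 31.31]

SD = √46.24 ≃ 6.80000
Full-length reliability (Spearman-Brown) = 2(0.77)/(1+0.77) ≃ 0.87006
SEM = 6.80000 * √(1 − 0.87006) = 6.80000 * √0.12994 ≃ 6.80000 * 0.36048 ≃ 2.45124
Margin = 2.576 * 2.45124 ≃ 6.31440
99% CI: 25 ± 6.31440 = [18.68560, 31.31440]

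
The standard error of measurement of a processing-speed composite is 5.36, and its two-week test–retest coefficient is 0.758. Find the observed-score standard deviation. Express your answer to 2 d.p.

σ = SEM·(1 − r)^(−1/2) ≈ 5.36*2.033 ≈ 10.896

10.90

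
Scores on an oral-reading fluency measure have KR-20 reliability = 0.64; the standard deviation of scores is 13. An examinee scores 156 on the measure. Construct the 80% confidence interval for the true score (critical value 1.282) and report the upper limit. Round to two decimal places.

166.00

The standard error of measurement is 13.000·√(1 − 0.640) ≈ 13.000·0.600 ≈ 7.800.
Margin = 1.282 · 7.800 ≈ 10.000
Upper bound: 156 + 10.000 = 166.000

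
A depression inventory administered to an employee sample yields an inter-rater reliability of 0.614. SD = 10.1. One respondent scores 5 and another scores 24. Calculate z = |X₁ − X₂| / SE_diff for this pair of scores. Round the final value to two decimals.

2.14

The standard error of measurement is 10.1000·√(1 − 0.6140) ≈ 10.1000·0.6213 ≈ 6.2750.
SE_diff = SEM · √2 ≈ 6.2750 · 1.4142 ≈ 8.8742
z = 19 / 8.8742 ≈ 2.1410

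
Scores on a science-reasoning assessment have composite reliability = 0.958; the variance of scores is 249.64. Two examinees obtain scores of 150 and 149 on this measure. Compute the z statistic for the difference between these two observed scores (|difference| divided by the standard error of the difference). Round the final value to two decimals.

0.22

σ = 249.64^(1/2) = 15.8000
SEM = 15.8000*√(1 − 0.9580) ≈ 3.2380
Standard error of the difference = 3.2380·√2 ≈ 4.5793
z = 1 / 4.5793 ≈ 0.2184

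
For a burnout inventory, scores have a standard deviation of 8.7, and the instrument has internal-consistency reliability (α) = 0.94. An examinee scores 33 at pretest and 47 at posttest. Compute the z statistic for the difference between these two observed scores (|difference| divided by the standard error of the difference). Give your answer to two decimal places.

4.65

The standard error of measurement is 8.700*√(1 − 0.940) ≈ 8.700*0.245 ≈ 2.131.
SE_diff = SEM * √2 ≈ 2.131 * 1.414 ≈ 3.014
z = |33 − 47| / 3.014 = 14 / 3.014 ≈ 4.645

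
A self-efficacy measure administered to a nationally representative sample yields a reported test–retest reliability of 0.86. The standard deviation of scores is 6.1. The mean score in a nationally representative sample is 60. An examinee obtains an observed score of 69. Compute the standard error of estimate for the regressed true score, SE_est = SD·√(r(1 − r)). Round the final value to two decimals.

2.12

SE_est = SD * √(r(1 − r)) = 6.1000 * √0.1204 ≈ 6.1000 * 0.3470 ≈ 2.1166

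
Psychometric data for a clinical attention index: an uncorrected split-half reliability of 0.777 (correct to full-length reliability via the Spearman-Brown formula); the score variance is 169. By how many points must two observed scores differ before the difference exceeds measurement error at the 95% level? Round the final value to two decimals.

SD = √169 = 13.000
Full-length reliability (Spearman-Brown) = 2(0.777)/(1+0.777) ≈ 0.875
SEM = 13.000 · √(1 − 0.875) = 13.000 · √0.125 ≈ 13.000 · 0.354 ≈ 4.605
SE_diff = SEM · √2 ≈ 4.605 · 1.414 ≈ 6.513
Minimum reliable difference = 1.96 · SE_diff ≈ 1.96 · 6.513 ≈ 12.765

12.77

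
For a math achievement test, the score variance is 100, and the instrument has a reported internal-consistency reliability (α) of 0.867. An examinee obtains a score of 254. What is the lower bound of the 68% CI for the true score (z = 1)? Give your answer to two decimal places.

SD = √100 = 10.000
SEM = 10.000 × √(1 − 0.867) = 10.000 × √0.133 ≈ 10.000 × 0.365 ≈ 3.647
Half-width = 1×3.647 ≈ 3.647
Lower limit = 254 − 3.647 ≈ 250.353

250.35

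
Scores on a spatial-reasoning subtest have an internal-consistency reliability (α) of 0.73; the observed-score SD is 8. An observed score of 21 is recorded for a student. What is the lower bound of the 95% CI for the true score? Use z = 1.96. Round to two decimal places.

The standard error of measurement is 8.000·√(1 − 0.730) ≃ 8.000·0.520 ≃ 4.157.
Margin = 1.96 · 4.157 ≃ 8.148
Lower limit = 21 − 8.148 ≃ 12.852

12.85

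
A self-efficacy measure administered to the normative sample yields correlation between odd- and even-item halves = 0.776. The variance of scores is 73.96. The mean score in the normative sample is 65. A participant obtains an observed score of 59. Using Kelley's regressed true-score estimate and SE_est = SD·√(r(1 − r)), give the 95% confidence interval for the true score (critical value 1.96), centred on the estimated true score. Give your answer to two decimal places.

[54.16, 65.35]

SD = √73.96 ≈ 8.6000
Spearman-Brown: r = 2(0.776) / (1 + 0.776) = 1.5520 / 1.7760 ≈ 0.8739
T̂ = 0.8739(59) + 0.1261(65) ≈ 59.7568
SE_est = SD × √(r(1 − r)) = 8.6000 × √0.1102 ≈ 8.6000 × 0.3320 ≈ 2.8551
CI = 59.7568 ± 1.96 × 2.8551 → [54.1607, 65.3528]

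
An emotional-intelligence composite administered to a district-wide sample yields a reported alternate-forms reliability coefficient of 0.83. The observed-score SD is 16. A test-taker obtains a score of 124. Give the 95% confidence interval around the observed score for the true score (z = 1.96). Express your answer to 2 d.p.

The standard error of measurement is 16.00000·√(1 − 0.83000) ≃ 16.00000·0.41231 ≃ 6.59697.
1.96 · SEM ≃ 12.93006
Interval: (111.06994, 136.93006)

[111.07, 136.93]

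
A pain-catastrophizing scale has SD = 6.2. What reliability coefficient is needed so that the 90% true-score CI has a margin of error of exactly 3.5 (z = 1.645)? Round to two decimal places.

Required SEM = 3.5 / 1.645 ≈ 2.128
Required reliability = 1 − (SEM/SD)² = 1 − 0.118 ≈ 0.882

0.88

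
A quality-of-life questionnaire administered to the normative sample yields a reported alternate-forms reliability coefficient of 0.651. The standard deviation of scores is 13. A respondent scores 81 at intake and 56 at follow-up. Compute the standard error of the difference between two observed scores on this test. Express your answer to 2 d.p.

10.86

SEM = 13.0000 * √(1 − 0.6510) = 13.0000 * √0.3490 ≈ 13.0000 * 0.5908 ≈ 7.6799
SE_diff = √2 * SEM ≈ 10.8610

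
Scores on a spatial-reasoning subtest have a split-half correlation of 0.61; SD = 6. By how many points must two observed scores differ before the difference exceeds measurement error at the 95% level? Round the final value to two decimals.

8.19

Spearman-Brown: r = 2(0.61) / (1 + 0.61) = 1.22000 / 1.61000 ≈ 0.75776
SEM = 6.00000 * √(1 − 0.75776) = 6.00000 * √0.24224 ≈ 6.00000 * 0.49217 ≈ 2.95305
SE_diff = SEM * √2 ≈ 2.95305 * 1.41421 ≈ 4.17624
Smallest detectable difference = 1.96*4.17624 ≈ 8.18543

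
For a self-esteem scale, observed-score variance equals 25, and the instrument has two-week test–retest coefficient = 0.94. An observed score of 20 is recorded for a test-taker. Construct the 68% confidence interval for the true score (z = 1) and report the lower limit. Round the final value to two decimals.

SD = √25 ≈ 5.00000
SEM = 5.00000·√(1 − 0.94000) ≈ 1.22474
Half-width = 1·1.22474 ≈ 1.22474
Lower limit = 20 − 1.22474 ≈ 18.77526

18.78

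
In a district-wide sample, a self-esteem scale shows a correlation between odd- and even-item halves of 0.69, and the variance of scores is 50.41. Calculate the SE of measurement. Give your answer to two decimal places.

σ = 50.41^(1/2) = 7.1000
Spearman-Brown: r = 2(0.69) / (1 + 0.69) = 1.3800 / 1.6900 ≈ 0.8166
SEM = 7.1000 × √(1 − 0.8166) = 7.1000 × √0.1834 ≈ 7.1000 × 0.4283 ≈ 3.0409

3.04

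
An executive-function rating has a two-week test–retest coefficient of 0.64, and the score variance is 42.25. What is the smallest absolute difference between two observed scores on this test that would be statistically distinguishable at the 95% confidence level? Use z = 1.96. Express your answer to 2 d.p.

SD = √42.25 = 6.50000
The standard error of measurement is 6.50000·√(1 − 0.64000) ≃ 6.50000·0.60000 ≃ 3.90000.
SE_diff = √2 · SEM ≃ 5.51543
Minimum reliable difference = 1.96 · SE_diff ≃ 1.96 · 5.51543 ≃ 10.81025

10.81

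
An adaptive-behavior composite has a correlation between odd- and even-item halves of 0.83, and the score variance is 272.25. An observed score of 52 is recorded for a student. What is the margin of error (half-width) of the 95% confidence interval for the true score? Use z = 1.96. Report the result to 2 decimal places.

9.86

SD = √272.25 ≃ 16.50000
Full-length reliability (Spearman-Brown) = 2(0.83)/(1+0.83) ≃ 0.90710
SEM = 16.50000 * √(1 − 0.90710) = 16.50000 * √0.09290 ≃ 16.50000 * 0.30479 ≃ 5.02901
Margin = 1.96 * 5.02901 ≃ 9.85687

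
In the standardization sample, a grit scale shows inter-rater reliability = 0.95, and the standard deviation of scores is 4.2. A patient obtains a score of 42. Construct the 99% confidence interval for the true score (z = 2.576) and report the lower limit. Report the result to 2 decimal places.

SEM = 4.2000 × √(1 − 0.9500) = 4.2000 × √0.0500 ≈ 4.2000 × 0.2236 ≈ 0.9391
Margin = 2.576 × 0.9391 ≈ 2.4192
Lower bound: 42 − 2.4192 = 39.5808

39.58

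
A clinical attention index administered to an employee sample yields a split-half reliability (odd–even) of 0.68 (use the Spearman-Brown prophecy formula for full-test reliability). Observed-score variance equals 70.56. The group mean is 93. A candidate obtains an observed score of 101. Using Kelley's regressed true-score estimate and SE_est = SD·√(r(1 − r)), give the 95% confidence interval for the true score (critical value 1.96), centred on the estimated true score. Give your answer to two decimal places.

σ = 70.56^(1/2) = 8.4000
Spearman-Brown: r = 2(0.68) / (1 + 0.68) = 1.3600 / 1.6800 ≈ 0.8095
T̂ = 0.8095(101) + 0.1905(93) ≈ 99.4762
SE_est = SD · √(r(1 − r)) = 8.4000 · √0.1542 ≈ 8.4000 · 0.3927 ≈ 3.2985
CI = 99.4762 ± 1.96 · 3.2985 → [93.0112, 105.9412]

[93.01, 105.94]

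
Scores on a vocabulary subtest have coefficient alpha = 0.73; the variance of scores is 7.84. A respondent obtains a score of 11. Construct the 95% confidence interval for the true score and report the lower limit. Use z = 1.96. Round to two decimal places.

SD = √7.84 ≃ 2.8000
SEM = 2.8000 * √(1 − 0.7300) = 2.8000 * √0.2700 ≃ 2.8000 * 0.5196 ≃ 1.4549
Half-width = 1.96*1.4549 ≃ 2.8516
Lower bound: 11 − 2.8516 = 8.1484

8.15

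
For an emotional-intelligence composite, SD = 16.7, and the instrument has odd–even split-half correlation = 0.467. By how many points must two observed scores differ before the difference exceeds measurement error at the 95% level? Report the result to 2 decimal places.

Spearman-Brown: r = 2(0.467) / (1 + 0.467) = 0.9340 / 1.4670 ≈ 0.6367
SEM = 16.7000 * √(1 − 0.6367) = 16.7000 * √0.3633 ≈ 16.7000 * 0.6028 ≈ 10.0662
SE_diff = √2 * SEM ≈ 14.2357
Minimum reliable difference = 1.96 * SE_diff ≈ 1.96 * 14.2357 ≈ 27.9020

27.90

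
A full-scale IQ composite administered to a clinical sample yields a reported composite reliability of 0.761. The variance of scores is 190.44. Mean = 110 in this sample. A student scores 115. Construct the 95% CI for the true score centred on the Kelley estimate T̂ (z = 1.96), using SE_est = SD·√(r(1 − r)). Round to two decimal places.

σ = 190.44^(1/2) = 13.800
T̂ = r·X + (1 − r)·M = 0.761×115 + 0.239×110 = 87.515 + 26.290 ≈ 113.805
SE_est = 13.800×√(0.761×0.239) ≈ 5.885
CI = 113.805 ± 1.96 × 5.885 → [102.270, 125.340]

[102.27, 125.34]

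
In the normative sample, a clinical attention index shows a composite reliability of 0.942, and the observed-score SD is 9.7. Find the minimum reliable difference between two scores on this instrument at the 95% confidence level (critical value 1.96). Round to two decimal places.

6.48

SEM = 9.7000 × √(1 − 0.9420) = 9.7000 × √0.0580 ≈ 9.7000 × 0.2408 ≈ 2.3361
Standard error of the difference = 2.3361·√2 ≈ 3.3037
Minimum reliable difference = 1.96 × SE_diff ≈ 1.96 × 3.3037 ≈ 6.4753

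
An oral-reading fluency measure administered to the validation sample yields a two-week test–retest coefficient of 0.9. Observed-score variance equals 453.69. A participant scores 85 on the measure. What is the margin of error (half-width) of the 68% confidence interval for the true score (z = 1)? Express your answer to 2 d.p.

σ = 453.69^(1/2) = 21.3000
SEM = 21.3000 * √(1 − 0.9000) = 21.3000 * √0.1000 ≈ 21.3000 * 0.3162 ≈ 6.7357
1 * SEM ≈ 6.7357

6.74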